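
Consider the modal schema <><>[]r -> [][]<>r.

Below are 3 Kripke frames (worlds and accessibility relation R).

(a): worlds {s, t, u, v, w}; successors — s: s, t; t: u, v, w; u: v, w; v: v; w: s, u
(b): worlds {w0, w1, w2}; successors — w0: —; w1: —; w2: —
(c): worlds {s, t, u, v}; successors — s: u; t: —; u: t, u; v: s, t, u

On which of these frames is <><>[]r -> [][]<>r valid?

This is the axiom for a generalized confluence (Geach) condition; its first-order frame correspondent is forall x forall y forall z ((x R^2 y & x R^2 z) -> exists w (yRw & zRw)).
(a): fails — sR²s, sR²t but no w* with sRw* and tRw*.
(b): satisfies the condition.
(c): fails — sR²t, sR²t but no w with tRw and tRw.
Valid on: (b).

(b)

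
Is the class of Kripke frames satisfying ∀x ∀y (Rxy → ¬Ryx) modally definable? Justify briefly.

If a class were modally definable it would be closed under surjective bounded morphisms (Goldblatt–Thomason).
The 4-cycle (worlds s,t,u,v with s→t→u→v→s) is asymmetric. Mapping every world to a single reflexive point • is a surjective bounded morphism, and the reflexive point is not asymmetric (R•• but asymmetry requires ¬R••).
Hence asymmetry is not modally definable.

Not modally definable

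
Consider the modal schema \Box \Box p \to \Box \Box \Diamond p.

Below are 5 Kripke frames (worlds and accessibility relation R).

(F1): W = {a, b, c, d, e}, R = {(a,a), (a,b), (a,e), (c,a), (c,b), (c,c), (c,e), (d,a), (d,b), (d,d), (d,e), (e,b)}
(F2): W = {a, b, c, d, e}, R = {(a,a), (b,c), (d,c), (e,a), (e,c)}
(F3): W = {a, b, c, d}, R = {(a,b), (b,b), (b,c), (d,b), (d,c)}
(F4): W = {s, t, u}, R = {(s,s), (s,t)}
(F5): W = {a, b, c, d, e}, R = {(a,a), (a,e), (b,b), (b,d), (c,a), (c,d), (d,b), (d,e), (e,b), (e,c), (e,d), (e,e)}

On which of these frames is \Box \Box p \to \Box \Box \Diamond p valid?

Frame correspondent (Sahlqvist): \forall x \forall z (x R^2 z \to \exists w (x R^2 w \wedge zRw)) — i.e. a generalized confluence (Geach) condition.
(F1): fails — aR²b but no w with aR²w and bRw.
(F2): ✓.
(F3): fails — aR²c but no w with aR²w and cRw.
(F4): fails — sR²t but no w with sR²w and tRw.
(F5): ✓.

(F2), (F5)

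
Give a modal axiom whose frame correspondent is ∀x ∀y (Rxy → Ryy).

The condition is shift-reflexivity. The T□ schema □(□ψ → ψ) defines it.
Suppose □(□ψ→ψ) is valid. Take Rxy and set V(ψ)={w : Ryw}. Then at y, □ψ holds; since □(□ψ→ψ) at x, □ψ→ψ at y, so ψ at y, i.e. Ryy.

□(□ψ → ψ)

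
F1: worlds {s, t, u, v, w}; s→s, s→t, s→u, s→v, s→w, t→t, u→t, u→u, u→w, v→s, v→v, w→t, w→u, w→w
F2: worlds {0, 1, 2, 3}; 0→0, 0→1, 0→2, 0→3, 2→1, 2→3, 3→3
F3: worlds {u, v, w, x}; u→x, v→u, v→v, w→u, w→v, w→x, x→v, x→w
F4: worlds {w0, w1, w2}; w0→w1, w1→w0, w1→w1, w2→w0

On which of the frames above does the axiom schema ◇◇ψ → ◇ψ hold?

The schema corresponds to a generalized confluence (Geach) condition: ∀x ∀y (xR²y → ∃w (y = w ∧ xRw)).
F1: fails — vR²t but no w* with t=w* and vRw*.
F2: ✓.
F3: fails — uR²v but no t with v=t and uRt.
F4: fails — w0R²w0 but no w with w0=w and w0Rw.
Valid on: F2.

F2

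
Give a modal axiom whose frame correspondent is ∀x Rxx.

This is reflexivity; the standard corresponding axiom is T: □ψ → ψ.
Suppose □ψ→ψ is valid. At any x set V(ψ)={w : Rxw}. Then □ψ holds at x, so ψ holds at x, i.e. Rxx.

□ψ → ψ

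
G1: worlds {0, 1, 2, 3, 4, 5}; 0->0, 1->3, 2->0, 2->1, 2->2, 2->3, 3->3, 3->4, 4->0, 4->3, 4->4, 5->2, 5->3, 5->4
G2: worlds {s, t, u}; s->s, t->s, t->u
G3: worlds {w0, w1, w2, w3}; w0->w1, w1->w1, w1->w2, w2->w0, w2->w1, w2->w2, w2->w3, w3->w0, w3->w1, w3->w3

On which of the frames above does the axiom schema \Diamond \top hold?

G1, G3

This is the axiom for seriality; its first-order frame correspondent is \forall x \exists y Rxy.
G1: condition met.
G2: fails — world u has no successor.
G3: condition met.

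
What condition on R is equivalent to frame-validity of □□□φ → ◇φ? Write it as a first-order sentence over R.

This is a Sahlqvist (Geach-type) schema ◇^0□^3φ → □^0◇^1φ.
Minimal-valuation argument: fix x; take any y with xR^0y and any z with xR^0z. Set V(φ) to the set of worlds R-reachable from y in exactly 3 steps. Then □^3φ holds at y, so the antecedent holds at x; validity forces ◇^1φ at z, giving a w with zR^1w and yR^3w.
First-order correspondent: ∀x ∃w (xR³w ∧ xRw).

∀x ∃w (xR³w ∧ xRw)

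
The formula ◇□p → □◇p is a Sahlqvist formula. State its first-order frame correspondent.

convergence: ∀x ∀y ∀z (Rxy ∧ Rxz → ∃w (Ryw ∧ Rzw))

This is the .2 axiom.
It corresponds to convergence: ∀x ∀y ∀z (Rxy ∧ Rxz → ∃w (Ryw ∧ Rzw)).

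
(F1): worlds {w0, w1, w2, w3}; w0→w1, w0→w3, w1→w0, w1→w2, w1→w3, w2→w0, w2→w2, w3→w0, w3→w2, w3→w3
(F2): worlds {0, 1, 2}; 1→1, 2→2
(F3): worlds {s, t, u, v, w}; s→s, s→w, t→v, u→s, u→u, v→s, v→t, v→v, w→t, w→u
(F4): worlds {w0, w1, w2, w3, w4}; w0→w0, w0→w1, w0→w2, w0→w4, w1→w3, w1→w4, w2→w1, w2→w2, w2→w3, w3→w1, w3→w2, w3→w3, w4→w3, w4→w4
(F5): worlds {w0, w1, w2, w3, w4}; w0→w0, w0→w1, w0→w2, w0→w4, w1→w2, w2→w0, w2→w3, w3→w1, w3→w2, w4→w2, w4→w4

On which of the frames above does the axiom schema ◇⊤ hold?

(F1), (F3), (F4), (F5)

This is the axiom for seriality; its first-order frame correspondent is ∀x ∃y Rxy.
(F1): holds.
(F2): fails — world 0 has no successor.
(F3): holds.
(F4): holds.
(F5): holds.
Valid on: (F1), (F3), (F4), (F5).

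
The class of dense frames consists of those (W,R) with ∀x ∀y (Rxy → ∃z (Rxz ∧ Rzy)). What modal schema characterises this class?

The condition is density. The C4 schema □□p → □p defines it.
Suppose □□p→□p is valid. Take Rxy and set V(p)={w : xR²w}. Then □□p at x, so □p at x, so p at y, i.e. ∃z(Rxz∧Rzy).

□□p → □p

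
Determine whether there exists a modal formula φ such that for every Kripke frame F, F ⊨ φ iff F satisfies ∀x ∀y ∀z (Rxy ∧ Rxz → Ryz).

The condition is the Euclidean property. A defining modal formula is ◇r → □◇r.

Yes, by ◇r → □◇r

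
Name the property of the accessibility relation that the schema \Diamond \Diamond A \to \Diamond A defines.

This is frame-equivalent to □A → □□A (substitute ¬A for A and contrapose).
Suppose □A→□□A is valid. Take Rxy, Ryz and set V(A)={w : Rxw}. Then □A at x, so □□A at x, so □A at y, so A at z, i.e. Rxz.
Conversely, any frame satisfying \forall x \forall y \forall z (Rxy \wedge Ryz \to Rxz) validates the schema.
Frame condition: \forall x \forall y \forall z (Rxy \wedge Ryz \to Rxz).

transitivity: \forall x \forall y \forall z (Rxy \wedge Ryz \to Rxz)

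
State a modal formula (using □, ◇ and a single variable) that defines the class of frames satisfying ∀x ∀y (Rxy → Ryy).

The condition is shift-reflexivity. The T□ schema □(□q → q) defines it.
Suppose □(□q→q) is valid. Take Rxy and set V(q)={w : Ryw}. Then at y, □q holds; since □(□q→q) at x, □q→q at y, so q at y, i.e. Ryy.

□(□q → q)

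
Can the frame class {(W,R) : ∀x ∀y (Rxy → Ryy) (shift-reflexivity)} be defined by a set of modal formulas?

This is a Sahlqvist condition; the T□ axiom □(□p → p) defines it.
Suppose □(□p→p) is valid. Take Rxy and set V(p)={w : Ryw}. Then at y, □p holds; since □(□p→p) at x, □p→p at y, so p at y, i.e. Ryy.

Yes, by □(□p → p)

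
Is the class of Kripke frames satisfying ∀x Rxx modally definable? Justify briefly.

Yes — defined by □q → q

The condition is reflexivity. A defining modal formula is □q → q.
Suppose □q→q is valid. At any x set V(q)={w : Rxw}. Then □q holds at x, so q holds at x, i.e. Rxx.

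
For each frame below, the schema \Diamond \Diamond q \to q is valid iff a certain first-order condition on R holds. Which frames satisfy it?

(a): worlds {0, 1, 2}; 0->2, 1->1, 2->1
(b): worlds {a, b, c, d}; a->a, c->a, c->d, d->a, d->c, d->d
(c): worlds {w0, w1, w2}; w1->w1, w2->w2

The schema corresponds to a generalized confluence (Geach) condition: \forall x \forall y (x R^2 y \to \exists w (y = w \wedge x = w)).
(a): fails — 0R²1 but 1 ≠ 0.
(b): fails — cR²a but a ≠ c.
(c): holds.
Valid on: (c).

(c)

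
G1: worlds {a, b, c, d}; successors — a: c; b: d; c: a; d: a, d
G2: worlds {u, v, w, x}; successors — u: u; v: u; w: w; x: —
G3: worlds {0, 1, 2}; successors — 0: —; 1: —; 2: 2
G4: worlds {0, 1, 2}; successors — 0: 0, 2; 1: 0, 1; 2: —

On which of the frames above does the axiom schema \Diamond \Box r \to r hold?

G3

This is the axiom for symmetry; its first-order frame correspondent is \forall x \forall y (Rxy \to Ryx).
G1: fails — Rda but not Rad.
G2: fails — Rvu but not Ruv.
G3: holds.
G4: fails — R10 but not R01.
Valid on: G3.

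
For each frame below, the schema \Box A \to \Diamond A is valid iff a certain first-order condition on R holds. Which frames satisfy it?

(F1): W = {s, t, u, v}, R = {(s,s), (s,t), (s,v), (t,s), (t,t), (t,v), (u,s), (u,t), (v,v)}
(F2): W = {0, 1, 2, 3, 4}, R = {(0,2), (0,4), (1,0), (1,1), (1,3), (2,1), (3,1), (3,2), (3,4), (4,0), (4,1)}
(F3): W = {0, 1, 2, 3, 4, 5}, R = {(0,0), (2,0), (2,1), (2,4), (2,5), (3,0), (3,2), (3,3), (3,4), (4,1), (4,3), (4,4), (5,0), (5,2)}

(F1), (F2)

This is the axiom for seriality; its first-order frame correspondent is \forall x \exists y Rxy.
(F1): condition met.
(F2): condition met.
(F3): fails — world 1 has no successor.
Valid on: (F1), (F2).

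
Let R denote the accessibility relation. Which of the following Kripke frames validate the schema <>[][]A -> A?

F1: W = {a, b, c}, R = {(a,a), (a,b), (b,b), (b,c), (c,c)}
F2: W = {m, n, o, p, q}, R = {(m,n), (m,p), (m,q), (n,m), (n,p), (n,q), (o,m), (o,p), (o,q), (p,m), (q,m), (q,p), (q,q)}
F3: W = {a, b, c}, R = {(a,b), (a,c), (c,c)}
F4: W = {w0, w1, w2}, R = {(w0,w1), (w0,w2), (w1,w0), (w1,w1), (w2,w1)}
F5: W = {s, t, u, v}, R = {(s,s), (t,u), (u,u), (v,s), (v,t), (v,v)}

F4

The schema corresponds to a generalized confluence (Geach) condition: forall x forall y (xRy -> exists w (y R^2 w & x = w)).
F1: fails — aRb but no w with bR²w and a=w.
F2: fails — mRp but no w with pR²w and m=w.
F3: fails — aRb but no w with bR²w and a=w.
F4: condition met.
F5: fails — tRu but no w with uR²w and t=w.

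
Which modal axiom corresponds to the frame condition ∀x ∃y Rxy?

A defining formula is □q → ◇q (the D axiom).
Suppose □q→◇q is valid. At any x set V(q)=W. Then □q at x, so ◇q at x, so x has a successor.

□q → ◇q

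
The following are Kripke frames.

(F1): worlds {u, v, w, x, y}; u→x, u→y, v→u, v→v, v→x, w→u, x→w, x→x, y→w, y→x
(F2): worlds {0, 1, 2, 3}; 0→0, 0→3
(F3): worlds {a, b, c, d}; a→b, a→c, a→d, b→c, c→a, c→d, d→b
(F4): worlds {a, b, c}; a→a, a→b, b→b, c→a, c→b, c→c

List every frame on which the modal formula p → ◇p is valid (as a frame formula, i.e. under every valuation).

(F4)

Frame correspondent (Sahlqvist): ∀x Rxx — i.e. reflexivity.
(F1): fails — world u does not see itself.
(F2): fails — world 1 does not see itself.
(F3): fails — world a does not see itself.
(F4): ✓.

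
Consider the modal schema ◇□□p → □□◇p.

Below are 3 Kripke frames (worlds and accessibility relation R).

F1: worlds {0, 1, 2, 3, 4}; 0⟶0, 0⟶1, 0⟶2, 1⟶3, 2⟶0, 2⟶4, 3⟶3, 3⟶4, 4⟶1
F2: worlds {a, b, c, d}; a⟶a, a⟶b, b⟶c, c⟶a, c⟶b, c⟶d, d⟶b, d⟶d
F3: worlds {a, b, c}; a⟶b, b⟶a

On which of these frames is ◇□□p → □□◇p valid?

This is the axiom for a generalized confluence (Geach) condition; its first-order frame correspondent is ∀x ∀y ∀z ((xRy ∧ xR²z) → ∃w (yR²w ∧ zRw)).
F1: fails — 0R1, 0R²0 but no w with 1R²w and 0Rw.
F2: fails — aRb, aR²b but no w with bR²w and bRw.
F3: holds.

F3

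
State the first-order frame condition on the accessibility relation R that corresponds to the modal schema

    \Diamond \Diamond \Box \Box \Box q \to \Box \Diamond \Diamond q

\forall x \forall y \forall z ((x R^2 y \wedge xRz) \to \exists w (y R^3 w \wedge z R^2 w))

This is a Sahlqvist (Geach-type) schema ◇^2□^3q → □^1◇^2q.
First-order correspondent: \forall x \forall y \forall z ((x R^2 y \wedge xRz) \to \exists w (y R^3 w \wedge z R^2 w)).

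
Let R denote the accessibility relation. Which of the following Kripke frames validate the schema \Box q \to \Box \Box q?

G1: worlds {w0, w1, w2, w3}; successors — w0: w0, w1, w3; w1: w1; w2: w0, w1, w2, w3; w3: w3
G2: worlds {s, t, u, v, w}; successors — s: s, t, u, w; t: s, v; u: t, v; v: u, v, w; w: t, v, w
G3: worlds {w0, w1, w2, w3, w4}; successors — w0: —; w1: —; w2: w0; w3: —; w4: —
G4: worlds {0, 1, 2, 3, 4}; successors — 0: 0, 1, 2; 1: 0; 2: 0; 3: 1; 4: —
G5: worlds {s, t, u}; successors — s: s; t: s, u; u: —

This is the axiom for transitivity; its first-order frame correspondent is \forall x \forall y \forall z (Rxy \wedge Ryz \to Rxz).
G1: holds.
G2: fails — Ruv and Rvw but not Ruw.
G3: holds.
G4: fails — R10 and R02 but not R12.
G5: holds.
Valid on: G1, G3, G5.

G1, G3, G5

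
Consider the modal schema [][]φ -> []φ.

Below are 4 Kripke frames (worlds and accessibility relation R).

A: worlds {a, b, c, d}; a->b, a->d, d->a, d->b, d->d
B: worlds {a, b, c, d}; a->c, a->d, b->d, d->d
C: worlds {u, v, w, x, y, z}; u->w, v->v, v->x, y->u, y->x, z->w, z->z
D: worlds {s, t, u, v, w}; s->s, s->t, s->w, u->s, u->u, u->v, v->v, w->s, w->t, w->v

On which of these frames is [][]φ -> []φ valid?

A, D

Frame correspondent (Sahlqvist): forall x forall y (Rxy -> exists z (Rxz & Rzy)) — i.e. density.
A: satisfies the condition.
B: fails — Rac but no z with Raz and Rzc.
C: fails — Ryx but no t with Ryt and Rtx.
D: satisfies the condition.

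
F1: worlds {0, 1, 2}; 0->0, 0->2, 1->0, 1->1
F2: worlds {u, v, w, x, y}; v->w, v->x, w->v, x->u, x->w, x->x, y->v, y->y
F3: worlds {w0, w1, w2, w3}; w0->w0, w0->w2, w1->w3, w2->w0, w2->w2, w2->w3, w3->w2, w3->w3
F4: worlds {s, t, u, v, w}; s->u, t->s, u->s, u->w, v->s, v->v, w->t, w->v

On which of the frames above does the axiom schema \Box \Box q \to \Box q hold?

F1, F3

Frame correspondent (Sahlqvist): \forall x \forall y (Rxy \to \exists z (Rxz \wedge Rzy)) — i.e. density.
F1: holds.
F2: fails — Rwv but no z with Rwz and Rzv.
F3: holds.
F4: fails — Rwt but no z with Rwz and Rzt.
Valid on: F1, F3.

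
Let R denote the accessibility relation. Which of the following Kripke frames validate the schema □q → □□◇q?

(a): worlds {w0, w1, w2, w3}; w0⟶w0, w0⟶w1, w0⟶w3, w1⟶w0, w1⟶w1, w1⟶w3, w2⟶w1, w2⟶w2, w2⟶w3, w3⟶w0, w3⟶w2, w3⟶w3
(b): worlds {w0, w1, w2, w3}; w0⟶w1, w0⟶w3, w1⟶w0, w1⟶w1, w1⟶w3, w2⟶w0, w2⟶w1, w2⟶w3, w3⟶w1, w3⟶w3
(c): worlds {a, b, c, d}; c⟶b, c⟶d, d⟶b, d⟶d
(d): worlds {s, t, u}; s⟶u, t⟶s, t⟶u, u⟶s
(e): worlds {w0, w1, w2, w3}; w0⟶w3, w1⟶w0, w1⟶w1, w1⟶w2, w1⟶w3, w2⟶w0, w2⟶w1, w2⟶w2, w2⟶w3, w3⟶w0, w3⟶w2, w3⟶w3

(a), (b), (d), (e)

The schema corresponds to a generalized confluence (Geach) condition: ∀x ∀z (xR²z → ∃w (xRw ∧ zRw)).
(a): holds.
(b): holds.
(c): fails — cR²b but no w with cRw and bRw.
(d): holds.
(e): holds.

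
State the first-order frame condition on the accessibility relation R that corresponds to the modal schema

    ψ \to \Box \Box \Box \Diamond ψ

This is a Sahlqvist (Geach-type) schema ◇^0□^0ψ → □^3◇^1ψ.
Minimal-valuation argument: fix x; take any y with xR^0y and any z with xR^3z. Set V(ψ) to the set of worlds R-reachable from y in exactly 0 steps. Then □^0ψ holds at y, so the antecedent holds at x; validity forces ◇^1ψ at z, giving a w with zR^1w and yR^0w.
First-order correspondent: \forall x \forall z (x R^3 z \to \exists w (x = w \wedge zRw)).

\forall x \forall z (x R^3 z \to \exists w (x = w \wedge zRw))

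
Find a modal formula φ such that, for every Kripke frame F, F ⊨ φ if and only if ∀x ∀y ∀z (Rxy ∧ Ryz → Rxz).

This is transitivity; the standard corresponding axiom is 4: □q → □□q.

□q → □□q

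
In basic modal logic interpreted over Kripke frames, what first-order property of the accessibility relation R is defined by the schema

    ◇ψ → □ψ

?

Suppose ◇ψ→□ψ is valid. Take Rxy, Rxz and set V(ψ)={y}. Then ◇ψ at x, so □ψ at x, so ψ at z, i.e. z=y.

partial functionality: ∀x ∀y ∀z (Rxy ∧ Rxz → y = z)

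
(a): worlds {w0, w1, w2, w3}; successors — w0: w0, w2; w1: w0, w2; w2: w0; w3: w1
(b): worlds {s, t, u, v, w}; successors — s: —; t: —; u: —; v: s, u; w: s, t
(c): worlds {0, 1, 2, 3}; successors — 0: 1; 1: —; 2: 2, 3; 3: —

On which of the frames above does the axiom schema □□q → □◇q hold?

This is the axiom for a generalized confluence (Geach) condition; its first-order frame correspondent is ∀x ∀z (xRz → ∃w (xR²w ∧ zRw)).
(a): condition met.
(b): fails — vRs but no w* with vR²w* and sRw*.
(c): fails — 0R1 but no w with 0R²w and 1Rw.
Valid on: (a).

(a)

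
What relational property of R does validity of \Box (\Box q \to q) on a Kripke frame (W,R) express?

Suppose □(□q→q) is valid. Take Rxy and set V(q)={w : Ryw}. Then at y, □q holds; since □(□q→q) at x, □q→q at y, so q at y, i.e. Ryy.

shift-reflexivity: \forall x \forall y (Rxy \to Ryy)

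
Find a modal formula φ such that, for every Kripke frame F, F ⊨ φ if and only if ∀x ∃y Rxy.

□ψ → ◇ψ

A defining formula is □ψ → ◇ψ (the D axiom).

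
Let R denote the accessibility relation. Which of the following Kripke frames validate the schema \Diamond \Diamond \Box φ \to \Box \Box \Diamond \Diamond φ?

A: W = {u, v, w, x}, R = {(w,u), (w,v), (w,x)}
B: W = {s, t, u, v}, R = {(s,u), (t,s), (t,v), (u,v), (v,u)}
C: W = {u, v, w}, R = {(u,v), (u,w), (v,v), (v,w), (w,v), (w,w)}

Frame correspondent (Sahlqvist): \forall x \forall y \forall z ((x R^2 y \wedge x R^2 z) \to \exists w (yRw \wedge z R^2 w)) — i.e. a generalized confluence (Geach) condition.
A: satisfies the condition.
B: fails — sR²v, sR²v but no w with vRw and vR²w.
C: satisfies the condition.
Valid on: A, C.

A, C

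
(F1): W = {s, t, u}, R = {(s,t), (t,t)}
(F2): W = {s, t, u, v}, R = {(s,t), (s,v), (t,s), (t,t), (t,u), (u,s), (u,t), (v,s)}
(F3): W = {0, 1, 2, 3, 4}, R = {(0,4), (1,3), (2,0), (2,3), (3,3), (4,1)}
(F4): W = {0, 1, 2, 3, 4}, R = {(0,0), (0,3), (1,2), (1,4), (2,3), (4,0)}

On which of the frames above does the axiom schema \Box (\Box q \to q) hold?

The schema corresponds to shift-reflexivity: \forall x \forall y (Rxy \to Ryy).
(F1): satisfies the condition.
(F2): fails — Rus but not Rss.
(F3): fails — R04 but not R44.
(F4): fails — R12 but not R22.

(F1)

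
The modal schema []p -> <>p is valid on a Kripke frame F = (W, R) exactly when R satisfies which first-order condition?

Seriality

This is the D axiom.
Its frame correspondent is seriality — forall x exists y Rxy.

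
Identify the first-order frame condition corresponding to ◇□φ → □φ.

Equivalently (dual form): ◇φ → □◇φ.
Suppose ◇φ→□◇φ is valid. Take Rxy, Rxz and set V(φ)={y}. Then ◇φ at x, so □◇φ at x, so ◇φ at z, so some w with Rzw has φ; w=y, i.e. Rzy. By symmetry of the argument, Ryz.

the Euclidean property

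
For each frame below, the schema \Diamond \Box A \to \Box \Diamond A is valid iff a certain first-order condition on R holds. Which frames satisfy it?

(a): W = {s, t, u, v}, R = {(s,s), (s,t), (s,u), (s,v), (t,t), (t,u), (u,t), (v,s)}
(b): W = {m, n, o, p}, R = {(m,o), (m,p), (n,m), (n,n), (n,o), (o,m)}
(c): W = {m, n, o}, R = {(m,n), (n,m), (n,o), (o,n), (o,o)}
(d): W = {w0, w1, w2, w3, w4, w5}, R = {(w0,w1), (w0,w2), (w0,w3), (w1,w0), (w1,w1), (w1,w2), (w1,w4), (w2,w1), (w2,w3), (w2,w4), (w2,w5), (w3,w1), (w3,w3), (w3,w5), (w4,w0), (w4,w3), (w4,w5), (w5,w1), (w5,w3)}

The schema corresponds to convergence: \forall x \forall y \forall z (Rxy \wedge Rxz \to \exists w (Ryw \wedge Rzw)).
(a): fails — Rsv and Rsu but v and u have no common successor.
(b): fails — Rmo and Rmp but o and p have no common successor.
(c): satisfies the condition.
(d): satisfies the condition.
Valid on: (c), (d).

(c), (d)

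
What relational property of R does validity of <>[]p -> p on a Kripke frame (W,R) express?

Equivalently (dual form): p → □◇p.
Suppose p→□◇p is valid. Take Rxy and set V(p)={x}. Then p at x, so □◇p at x, so ◇p at y, so some z with Ryz has p; z=x, i.e. Ryx.
Conversely, any frame satisfying forall x forall y (Rxy -> Ryx) validates the schema.
Frame condition: forall x forall y (Rxy -> Ryx).

Symmetry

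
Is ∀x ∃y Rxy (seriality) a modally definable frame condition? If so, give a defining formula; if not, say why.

Yes: it is seriality, defined by the D schema □r → ◇r.
Suppose □r→◇r is valid. At any x set V(r)=W. Then □r at x, so ◇r at x, so x has a successor.

Definable; □r → ◇r defines it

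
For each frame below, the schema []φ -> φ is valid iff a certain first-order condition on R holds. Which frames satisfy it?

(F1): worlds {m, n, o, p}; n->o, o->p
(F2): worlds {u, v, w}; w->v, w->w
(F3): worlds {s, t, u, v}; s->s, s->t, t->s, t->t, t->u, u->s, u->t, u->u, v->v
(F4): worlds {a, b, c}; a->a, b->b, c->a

(F3)

Frame correspondent (Sahlqvist): forall x Rxx — i.e. reflexivity.
(F1): fails — world m does not see itself.
(F2): fails — world u does not see itself.
(F3): holds.
(F4): fails — world c does not see itself.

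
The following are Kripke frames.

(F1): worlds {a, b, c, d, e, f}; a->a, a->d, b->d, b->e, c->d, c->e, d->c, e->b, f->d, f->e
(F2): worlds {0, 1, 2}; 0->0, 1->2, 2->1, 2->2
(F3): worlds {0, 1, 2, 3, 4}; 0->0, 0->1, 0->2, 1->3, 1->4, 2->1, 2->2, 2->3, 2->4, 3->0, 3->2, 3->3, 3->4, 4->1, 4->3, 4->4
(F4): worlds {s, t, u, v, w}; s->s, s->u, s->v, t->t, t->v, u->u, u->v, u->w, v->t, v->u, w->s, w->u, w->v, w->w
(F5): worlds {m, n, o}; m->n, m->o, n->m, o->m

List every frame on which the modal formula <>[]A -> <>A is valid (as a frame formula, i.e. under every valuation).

The schema corresponds to a generalized confluence (Geach) condition: forall x forall y (xRy -> exists w (yRw & xRw)).
(F1): fails — aRd but no w with dRw and aRw.
(F2): satisfies the condition.
(F3): fails — 0R1 but no w with 1Rw and 0Rw.
(F4): satisfies the condition.
(F5): fails — mRn but no w with nRw and mRw.

(F2), (F4)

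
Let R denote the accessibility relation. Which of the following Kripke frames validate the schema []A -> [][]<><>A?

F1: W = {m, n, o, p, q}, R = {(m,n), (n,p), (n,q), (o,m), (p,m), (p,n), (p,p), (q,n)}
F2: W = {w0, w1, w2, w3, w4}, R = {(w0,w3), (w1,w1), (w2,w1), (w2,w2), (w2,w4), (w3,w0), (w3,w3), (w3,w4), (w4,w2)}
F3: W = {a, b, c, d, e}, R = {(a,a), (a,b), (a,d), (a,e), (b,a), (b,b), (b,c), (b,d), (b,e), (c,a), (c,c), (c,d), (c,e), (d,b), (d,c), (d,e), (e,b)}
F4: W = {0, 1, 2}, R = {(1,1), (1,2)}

This is the axiom for a generalized confluence (Geach) condition; its first-order frame correspondent is forall x forall z (x R^2 z -> exists w (xRw & z R^2 w)).
F1: fails — mR²q but no w with mRw and qR²w.
F2: fails — w0R²w4 but no w with w0Rw and w4R²w.
F3: holds.
F4: fails — 1R²2 but no w with 1Rw and 2R²w.
Valid on: F3.

F3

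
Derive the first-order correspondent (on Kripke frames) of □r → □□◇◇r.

∀x ∀z (xR²z → ∃w (xRw ∧ zR²w))

This is a Sahlqvist (Geach-type) schema ◇^0□^1r → □^2◇^2r.
Minimal-valuation argument: fix x; take any y with xR^0y and any z with xR^2z. Set V(r) to the set of worlds R-reachable from y in exactly 1 step. Then □^1r holds at y, so the antecedent holds at x; validity forces ◇^2r at z, giving a w with zR^2w and yR^1w.
First-order correspondent: ∀x ∀z (xR²z → ∃w (xRw ∧ zR²w)).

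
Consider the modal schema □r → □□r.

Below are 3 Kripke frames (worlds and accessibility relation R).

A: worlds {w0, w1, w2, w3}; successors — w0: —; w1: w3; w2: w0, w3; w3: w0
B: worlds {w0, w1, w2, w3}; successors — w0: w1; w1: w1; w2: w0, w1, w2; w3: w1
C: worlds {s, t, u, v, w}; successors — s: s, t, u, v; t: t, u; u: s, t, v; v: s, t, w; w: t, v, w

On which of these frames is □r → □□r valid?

B

This is the axiom for transitivity; its first-order frame correspondent is ∀x ∀y ∀z (Rxy ∧ Ryz → Rxz).
A: fails — Rw1w3 and Rw3w0 but not Rw1w0.
B: holds.
C: fails — Ruv and Rvw but not Ruw.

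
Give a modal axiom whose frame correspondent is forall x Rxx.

This is reflexivity; the standard corresponding axiom is T: □r → r.
Suppose □r→r is valid. At any x set V(r)={w : Rxw}. Then □r holds at x, so r holds at x, i.e. Rxx.

□r → r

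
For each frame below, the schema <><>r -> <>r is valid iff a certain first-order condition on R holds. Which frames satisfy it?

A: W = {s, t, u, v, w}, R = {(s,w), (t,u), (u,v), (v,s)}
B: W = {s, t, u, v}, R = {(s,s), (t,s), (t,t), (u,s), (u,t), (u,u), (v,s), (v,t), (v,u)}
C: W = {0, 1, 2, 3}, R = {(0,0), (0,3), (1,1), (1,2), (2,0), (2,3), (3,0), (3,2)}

B

Frame correspondent (Sahlqvist): forall x forall y forall z (Rxy & Ryz -> Rxz) — i.e. transitivity.
A: fails — Rtu and Ruv but not Rtv.
B: holds.
C: fails — R32 and R23 but not R33.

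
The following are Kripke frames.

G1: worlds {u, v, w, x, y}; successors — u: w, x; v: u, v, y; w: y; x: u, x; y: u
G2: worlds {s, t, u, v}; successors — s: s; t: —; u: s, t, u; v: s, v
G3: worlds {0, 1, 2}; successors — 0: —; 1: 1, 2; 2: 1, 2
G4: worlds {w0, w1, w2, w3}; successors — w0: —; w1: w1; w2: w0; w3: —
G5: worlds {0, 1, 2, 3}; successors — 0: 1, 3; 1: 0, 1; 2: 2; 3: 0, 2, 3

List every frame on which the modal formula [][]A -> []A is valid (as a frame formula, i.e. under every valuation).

G2, G3, G5

Frame correspondent (Sahlqvist): forall x forall y (Rxy -> exists z (Rxz & Rzy)) — i.e. density.
G1: fails — Ruw but no z with Ruz and Rzw.
G2: condition met.
G3: condition met.
G4: fails — Rw2w0 but no z with Rw2z and Rzw0.
G5: condition met.
Valid on: G2, G3, G5.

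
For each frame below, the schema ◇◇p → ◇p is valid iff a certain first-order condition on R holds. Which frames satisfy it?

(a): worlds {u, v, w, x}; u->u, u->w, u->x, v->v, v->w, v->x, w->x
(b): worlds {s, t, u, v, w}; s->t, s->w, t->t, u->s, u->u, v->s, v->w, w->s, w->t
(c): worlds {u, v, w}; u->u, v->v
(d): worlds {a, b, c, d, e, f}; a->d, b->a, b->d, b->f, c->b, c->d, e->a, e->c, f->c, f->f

(a), (c)

Frame correspondent (Sahlqvist): ∀x ∀y ∀z (Rxy ∧ Ryz → Rxz) — i.e. transitivity.
(a): condition met.
(b): fails — Rus and Rsw but not Ruw.
(c): condition met.
(d): fails — Rbf and Rfc but not Rbc.
Valid on: (a), (c).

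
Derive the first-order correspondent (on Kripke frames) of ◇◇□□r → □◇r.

∀x ∀y ∀z ((xR²y ∧ xRz) → ∃w (yR²w ∧ zRw))

This is a Sahlqvist (Geach-type) schema ◇^2□^2r → □^1◇^1r.
First-order correspondent: ∀x ∀y ∀z ((xR²y ∧ xRz) → ∃w (yR²w ∧ zRw)).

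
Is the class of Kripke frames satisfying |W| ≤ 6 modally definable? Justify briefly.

Modal frame validity is preserved under disjoint unions.
Any modal formula valid on each of 7 disjoint one-world frames is valid on their disjoint union (validity is preserved under disjoint unions). Each one-world frame has |W|=1≤6, but the union has |W|=7.
Hence having at most 6 worlds is not modally definable.

No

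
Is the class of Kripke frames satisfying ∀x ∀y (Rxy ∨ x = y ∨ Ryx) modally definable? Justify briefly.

Any modally definable frame class is closed under disjoint unions.
Take 4 disjoint single-world reflexive frames: each is trivially connected, but their disjoint union has 4 worlds with no edge between distinct components, so it is not connected.
So the class is not modally definable.

Not definable by any modal formula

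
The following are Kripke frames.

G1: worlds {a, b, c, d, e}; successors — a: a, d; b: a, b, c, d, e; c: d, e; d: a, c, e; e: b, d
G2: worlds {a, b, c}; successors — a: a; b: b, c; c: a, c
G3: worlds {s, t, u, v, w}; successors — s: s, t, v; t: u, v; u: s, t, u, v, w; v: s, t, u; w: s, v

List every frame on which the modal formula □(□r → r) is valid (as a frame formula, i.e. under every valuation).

The schema corresponds to shift-reflexivity: ∀x ∀y (Rxy → Ryy).
G1: fails — Rbc but not Rcc.
G2: condition met.
G3: fails — Ruv but not Rvv.
Valid on: G2.

G2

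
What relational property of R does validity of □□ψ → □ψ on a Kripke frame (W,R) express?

density

Suppose □□ψ→□ψ is valid. Take Rxy and set V(ψ)={w : xR²w}. Then □□ψ at x, so □ψ at x, so ψ at y, i.e. ∃z(Rxz∧Rzy).
Conversely, on a frame with density the schema holds at every world under every valuation.
So the correspondent is density.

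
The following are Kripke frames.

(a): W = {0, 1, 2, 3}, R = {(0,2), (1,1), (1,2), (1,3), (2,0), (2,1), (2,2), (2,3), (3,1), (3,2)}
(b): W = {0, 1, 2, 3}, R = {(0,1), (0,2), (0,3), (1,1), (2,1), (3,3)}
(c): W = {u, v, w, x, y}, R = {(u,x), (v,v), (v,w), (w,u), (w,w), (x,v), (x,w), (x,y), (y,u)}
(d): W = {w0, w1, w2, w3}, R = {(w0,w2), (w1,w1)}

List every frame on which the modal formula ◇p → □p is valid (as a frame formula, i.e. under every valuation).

The schema corresponds to partial functionality: ∀x ∀y ∀z (Rxy ∧ Rxz → y = z).
(a): fails — 1 sees both 1 and 2.
(b): fails — 0 sees both 1 and 2.
(c): fails — v sees both v and w.
(d): satisfies the condition.
Valid on: (d).

(d)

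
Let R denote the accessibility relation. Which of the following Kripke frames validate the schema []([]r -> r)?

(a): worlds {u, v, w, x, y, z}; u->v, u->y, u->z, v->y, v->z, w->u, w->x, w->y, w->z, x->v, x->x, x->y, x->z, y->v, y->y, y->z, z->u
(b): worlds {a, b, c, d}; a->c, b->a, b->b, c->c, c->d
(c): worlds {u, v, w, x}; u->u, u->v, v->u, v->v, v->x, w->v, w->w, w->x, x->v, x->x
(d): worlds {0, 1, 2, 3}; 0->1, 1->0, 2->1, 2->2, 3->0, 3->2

The schema corresponds to shift-reflexivity: forall x forall y (Rxy -> Ryy).
(a): fails — Ruv but not Rvv.
(b): fails — Rcd but not Rdd.
(c): condition met.
(d): fails — R10 but not R00.
Valid on: (c).

(c)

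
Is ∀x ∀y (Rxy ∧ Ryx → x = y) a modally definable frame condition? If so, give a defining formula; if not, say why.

Any modally definable frame class is closed under surjective bounded morphisms.
The 4-cycle (worlds 0,1,2,3 with 0→1→2→3→0) is antisymmetric. Sending even-indexed worlds to • and odd-indexed worlds to ∘ is a surjective bounded morphism onto the two-world frame with •↔∘, which is not antisymmetric.
So the class is not modally definable.

No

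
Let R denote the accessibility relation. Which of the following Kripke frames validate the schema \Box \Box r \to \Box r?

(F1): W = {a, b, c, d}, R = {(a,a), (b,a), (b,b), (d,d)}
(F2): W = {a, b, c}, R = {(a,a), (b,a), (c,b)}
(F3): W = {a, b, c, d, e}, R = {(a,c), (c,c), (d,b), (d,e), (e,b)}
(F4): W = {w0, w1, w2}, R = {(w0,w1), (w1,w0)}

(F1)

Frame correspondent (Sahlqvist): \forall x \forall y (Rxy \to \exists z (Rxz \wedge Rzy)) — i.e. density.
(F1): ✓.
(F2): fails — Rcb but no z with Rcz and Rzb.
(F3): fails — Rde but no z with Rdz and Rze.
(F4): fails — Rw0w1 but no z with Rw0z and Rzw1.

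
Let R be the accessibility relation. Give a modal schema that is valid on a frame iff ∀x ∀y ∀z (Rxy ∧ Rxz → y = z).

A defining formula is ◇ψ → □ψ (the CD axiom).
Suppose ◇ψ→□ψ is valid. Take Rxy, Rxz and set V(ψ)={y}. Then ◇ψ at x, so □ψ at x, so ψ at z, i.e. z=y.

◇ψ → □ψ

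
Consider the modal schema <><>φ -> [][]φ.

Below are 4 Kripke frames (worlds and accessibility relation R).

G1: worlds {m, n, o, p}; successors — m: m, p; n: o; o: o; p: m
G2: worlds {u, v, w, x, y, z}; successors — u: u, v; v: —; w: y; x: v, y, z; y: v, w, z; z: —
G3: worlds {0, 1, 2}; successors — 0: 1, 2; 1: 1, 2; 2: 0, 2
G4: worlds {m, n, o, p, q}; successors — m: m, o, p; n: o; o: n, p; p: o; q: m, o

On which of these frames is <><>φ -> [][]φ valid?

none

Frame correspondent (Sahlqvist): forall x forall y forall z ((x R^2 y & x R^2 z) -> exists w (y = w & z = w)) — i.e. a generalized confluence (Geach) condition.
G1: fails — mR²m, mR²p but m ≠ p.
G2: fails — uR²u, uR²v but u ≠ v.
G3: fails — 0R²0, 0R²1 but 0 ≠ 1.
G4: fails — mR²m, mR²n but m ≠ n.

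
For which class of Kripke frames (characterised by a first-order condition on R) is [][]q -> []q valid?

density

This schema is the C4 axiom.
It corresponds to density: forall x forall y (Rxy -> exists z (Rxz & Rzy)).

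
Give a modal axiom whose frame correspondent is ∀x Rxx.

This is reflexivity; the standard corresponding axiom is T: □q → q.
Suppose □q→q is valid. At any x set V(q)={w : Rxw}. Then □q holds at x, so q holds at x, i.e. Rxx.

□q → q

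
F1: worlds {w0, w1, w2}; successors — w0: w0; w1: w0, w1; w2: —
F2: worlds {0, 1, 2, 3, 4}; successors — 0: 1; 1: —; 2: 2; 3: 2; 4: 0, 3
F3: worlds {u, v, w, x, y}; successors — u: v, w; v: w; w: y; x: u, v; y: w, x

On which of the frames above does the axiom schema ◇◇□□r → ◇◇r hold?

Frame correspondent (Sahlqvist): ∀x ∀y (xR²y → ∃w (yR²w ∧ xR²w)) — i.e. a generalized confluence (Geach) condition.
F1: holds.
F2: fails — 4R²1 but no w with 1R²w and 4R²w.
F3: fails — xR²v but no t with vR²t and xR²t.

F1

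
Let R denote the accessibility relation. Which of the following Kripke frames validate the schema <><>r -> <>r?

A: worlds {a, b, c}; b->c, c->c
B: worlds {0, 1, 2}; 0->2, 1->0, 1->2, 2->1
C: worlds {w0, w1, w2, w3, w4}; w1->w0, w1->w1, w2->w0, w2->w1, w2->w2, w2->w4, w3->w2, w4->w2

Frame correspondent (Sahlqvist): forall x forall y forall z (Rxy & Ryz -> Rxz) — i.e. transitivity.
A: holds.
B: fails — R12 and R21 but not R11.
C: fails — Rw3w2 and Rw2w4 but not Rw3w4.

A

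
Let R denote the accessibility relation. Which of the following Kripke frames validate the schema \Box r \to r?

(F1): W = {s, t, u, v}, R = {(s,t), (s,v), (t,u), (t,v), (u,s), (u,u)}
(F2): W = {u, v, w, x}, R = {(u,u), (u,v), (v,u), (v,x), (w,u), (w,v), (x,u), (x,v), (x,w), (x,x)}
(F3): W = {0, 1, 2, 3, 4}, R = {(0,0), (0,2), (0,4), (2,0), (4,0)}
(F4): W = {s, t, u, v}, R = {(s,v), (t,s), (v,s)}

none

This is the axiom for reflexivity; its first-order frame correspondent is \forall x Rxx.
(F1): fails — world s does not see itself.
(F2): fails — world v does not see itself.
(F3): fails — world 1 does not see itself.
(F4): fails — world s does not see itself.
Valid on no frame.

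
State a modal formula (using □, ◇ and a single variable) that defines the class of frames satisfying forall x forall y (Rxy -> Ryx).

The condition is symmetry. The B schema ψ → □◇ψ defines it.
Suppose ψ→□◇ψ is valid. Take Rxy and set V(ψ)={x}. Then ψ at x, so □◇ψ at x, so ◇ψ at y, so some z with Ryz has ψ; z=x, i.e. Ryx.

ψ → □◇ψ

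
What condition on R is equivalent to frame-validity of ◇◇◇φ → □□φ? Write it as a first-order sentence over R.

This is a Sahlqvist (Geach-type) schema ◇^3□^0φ → □^2◇^0φ.
Minimal-valuation argument: fix x; take any y with xR^3y and any z with xR^2z. Set V(φ) to the set of worlds R-reachable from y in exactly 0 steps. Then □^0φ holds at y, so the antecedent holds at x; validity forces ◇^0φ at z, giving a w with zR^0w and yR^0w.
First-order correspondent: ∀x ∀y ∀z ((xR³y ∧ xR²z) → ∃w (y = w ∧ z = w)).

∀x ∀y ∀z ((xR³y ∧ xR²z) → ∃w (y = w ∧ z = w))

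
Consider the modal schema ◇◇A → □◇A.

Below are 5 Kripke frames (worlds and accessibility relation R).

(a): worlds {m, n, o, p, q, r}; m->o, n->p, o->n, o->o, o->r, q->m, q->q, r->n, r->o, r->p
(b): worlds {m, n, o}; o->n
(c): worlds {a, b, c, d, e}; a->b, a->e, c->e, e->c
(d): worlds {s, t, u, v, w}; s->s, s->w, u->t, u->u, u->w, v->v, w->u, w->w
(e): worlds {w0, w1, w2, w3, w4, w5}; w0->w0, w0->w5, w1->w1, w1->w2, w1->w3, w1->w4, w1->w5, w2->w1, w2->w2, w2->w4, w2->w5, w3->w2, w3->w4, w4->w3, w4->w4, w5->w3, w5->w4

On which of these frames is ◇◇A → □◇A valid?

The schema corresponds to a generalized confluence (Geach) condition: ∀x ∀y ∀z ((xR²y ∧ xRz) → ∃w (y = w ∧ zRw)).
(a): fails — oR²n, oRn but no w with n=w and nRw.
(b): ✓.
(c): fails — aR²c, aRb but no w with c=w and bRw.
(d): fails — sR²s, sRw but no w* with s=w* and wRw*.
(e): fails — w0R²w0, w0Rw5 but no w with w0=w and w5Rw.
Valid on: (b).

(b)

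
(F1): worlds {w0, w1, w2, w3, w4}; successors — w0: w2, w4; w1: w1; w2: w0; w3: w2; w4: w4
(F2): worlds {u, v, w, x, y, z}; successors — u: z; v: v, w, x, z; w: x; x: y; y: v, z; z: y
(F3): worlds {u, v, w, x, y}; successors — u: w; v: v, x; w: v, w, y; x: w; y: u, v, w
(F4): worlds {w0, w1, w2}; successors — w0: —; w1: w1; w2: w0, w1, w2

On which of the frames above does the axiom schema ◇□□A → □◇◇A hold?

(F1), (F3)

This is the axiom for a generalized confluence (Geach) condition; its first-order frame correspondent is ∀x ∀y ∀z ((xRy ∧ xRz) → ∃w (yR²w ∧ zR²w)).
(F1): ✓.
(F2): fails — vRw, vRx but no t with wR²t and xR²t.
(F3): ✓.
(F4): fails — w2Rw0, w2Rw0 but no w with w0R²w and w0R²w.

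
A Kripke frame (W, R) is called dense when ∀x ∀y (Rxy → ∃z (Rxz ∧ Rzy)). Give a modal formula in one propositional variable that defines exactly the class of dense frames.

This is density; the standard corresponding axiom is C4: □□s → □s.
Suppose □□s→□s is valid. Take Rxy and set V(s)={w : xR²w}. Then □□s at x, so □s at x, so s at y, i.e. ∃z(Rxz∧Rzy).

□□s → □s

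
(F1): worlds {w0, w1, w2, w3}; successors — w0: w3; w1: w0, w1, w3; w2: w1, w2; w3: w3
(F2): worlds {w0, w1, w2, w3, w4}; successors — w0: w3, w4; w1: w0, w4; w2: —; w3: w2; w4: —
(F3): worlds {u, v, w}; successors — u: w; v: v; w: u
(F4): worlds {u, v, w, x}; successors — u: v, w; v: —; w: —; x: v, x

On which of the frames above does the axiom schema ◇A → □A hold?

Frame correspondent (Sahlqvist): ∀x ∀y ∀z (Rxy ∧ Rxz → y = z) — i.e. partial functionality.
(F1): fails — w1 sees both w0 and w1.
(F2): fails — w0 sees both w3 and w4.
(F3): holds.
(F4): fails — u sees both v and w.
Valid on: (F3).

(F3)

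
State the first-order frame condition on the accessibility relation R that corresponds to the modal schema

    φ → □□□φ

This is a Sahlqvist (Geach-type) schema ◇^0□^0φ → □^3◇^0φ.
Minimal-valuation argument: fix x; take any y with xR^0y and any z with xR^3z. Set V(φ) to the set of worlds R-reachable from y in exactly 0 steps. Then □^0φ holds at y, so the antecedent holds at x; validity forces ◇^0φ at z, giving a w with zR^0w and yR^0w.
First-order correspondent: ∀x ∀z (xR³z → ∃w (x = w ∧ z = w)).

∀x ∀z (xR³z → ∃w (x = w ∧ z = w))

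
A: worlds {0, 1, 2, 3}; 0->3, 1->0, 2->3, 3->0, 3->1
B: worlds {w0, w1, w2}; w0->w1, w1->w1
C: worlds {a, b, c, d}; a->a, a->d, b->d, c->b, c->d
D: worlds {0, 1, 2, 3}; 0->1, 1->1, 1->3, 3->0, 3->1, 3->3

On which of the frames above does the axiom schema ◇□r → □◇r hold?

B, D

Frame correspondent (Sahlqvist): ∀x ∀y ∀z (Rxy ∧ Rxz → ∃w (Ryw ∧ Rzw)) — i.e. convergence.
A: fails — R31 and R30 but 1 and 0 have no common successor.
B: ✓.
C: fails — Raa and Rad but a and d have no common successor.
D: ✓.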